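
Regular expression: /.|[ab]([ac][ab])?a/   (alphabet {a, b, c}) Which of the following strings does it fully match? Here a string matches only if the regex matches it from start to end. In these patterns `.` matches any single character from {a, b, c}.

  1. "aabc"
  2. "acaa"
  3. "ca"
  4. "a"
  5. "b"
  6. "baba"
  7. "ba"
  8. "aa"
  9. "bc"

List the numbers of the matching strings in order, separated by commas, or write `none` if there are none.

2, 4, 5, 6, 7, 8

1. "aabc" → no match
2. "acaa" → match
3. "ca" → no match
4. "a" → match
5. "b" → match
6. "baba" → match
7. "ba" → match
8. "aa" → match
9. "bc" → no match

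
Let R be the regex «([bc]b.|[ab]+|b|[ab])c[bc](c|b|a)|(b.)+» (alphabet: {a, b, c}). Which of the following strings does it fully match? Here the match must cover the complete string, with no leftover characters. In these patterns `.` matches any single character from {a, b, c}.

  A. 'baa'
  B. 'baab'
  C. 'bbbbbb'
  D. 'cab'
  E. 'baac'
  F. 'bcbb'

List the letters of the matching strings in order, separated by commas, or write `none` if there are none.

A → no match
B → no match
C → match
D → no match
E → no match
F → match

C, F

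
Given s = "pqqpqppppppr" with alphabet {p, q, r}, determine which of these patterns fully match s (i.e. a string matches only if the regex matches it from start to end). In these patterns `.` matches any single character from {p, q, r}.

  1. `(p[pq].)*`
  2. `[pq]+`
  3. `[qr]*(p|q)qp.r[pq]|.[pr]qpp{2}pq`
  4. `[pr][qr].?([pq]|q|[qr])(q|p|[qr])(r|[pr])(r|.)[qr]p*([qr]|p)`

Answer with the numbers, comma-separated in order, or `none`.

1 → match
2 → no match
3 → no match
4 → no match

1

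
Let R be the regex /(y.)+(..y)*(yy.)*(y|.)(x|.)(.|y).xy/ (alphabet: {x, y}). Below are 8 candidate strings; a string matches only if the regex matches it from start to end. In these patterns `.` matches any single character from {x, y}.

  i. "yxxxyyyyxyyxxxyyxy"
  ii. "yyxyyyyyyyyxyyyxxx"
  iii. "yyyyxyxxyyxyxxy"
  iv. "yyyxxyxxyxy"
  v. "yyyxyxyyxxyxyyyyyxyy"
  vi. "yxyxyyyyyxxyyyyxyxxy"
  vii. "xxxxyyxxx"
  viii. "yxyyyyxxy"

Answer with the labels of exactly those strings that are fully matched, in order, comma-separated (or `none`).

i → no match
ii → no match — must end with "xy"
iii → no match
iv → no match
v → no match — must end with "xy"
vi → no match
vii → no match — must start with "y"
viii → no match

none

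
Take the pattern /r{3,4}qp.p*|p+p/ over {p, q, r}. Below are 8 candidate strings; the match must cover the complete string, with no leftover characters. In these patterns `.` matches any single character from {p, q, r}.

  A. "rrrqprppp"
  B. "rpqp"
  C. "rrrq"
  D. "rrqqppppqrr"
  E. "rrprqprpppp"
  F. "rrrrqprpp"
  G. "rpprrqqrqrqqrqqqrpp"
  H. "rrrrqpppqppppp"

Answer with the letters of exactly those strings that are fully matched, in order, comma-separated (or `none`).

A, F

A → match
B → no match
C → no match
D → no match
E → no match
F → match
G → no match
H → no match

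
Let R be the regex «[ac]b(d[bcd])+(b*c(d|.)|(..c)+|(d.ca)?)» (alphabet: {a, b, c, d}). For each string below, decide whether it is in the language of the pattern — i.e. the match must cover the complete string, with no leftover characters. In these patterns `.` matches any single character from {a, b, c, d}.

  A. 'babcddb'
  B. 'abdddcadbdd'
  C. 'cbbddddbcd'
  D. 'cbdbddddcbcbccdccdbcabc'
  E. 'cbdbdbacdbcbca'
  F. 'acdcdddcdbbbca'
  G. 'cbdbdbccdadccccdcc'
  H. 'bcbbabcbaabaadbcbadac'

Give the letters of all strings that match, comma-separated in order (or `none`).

A. 'babcddb' → no match
B. 'abdddcadbdd' → no match
C. 'cbbddddbcd' → no match
D → match
E → no match
F → no match
G → no match
H → no match

D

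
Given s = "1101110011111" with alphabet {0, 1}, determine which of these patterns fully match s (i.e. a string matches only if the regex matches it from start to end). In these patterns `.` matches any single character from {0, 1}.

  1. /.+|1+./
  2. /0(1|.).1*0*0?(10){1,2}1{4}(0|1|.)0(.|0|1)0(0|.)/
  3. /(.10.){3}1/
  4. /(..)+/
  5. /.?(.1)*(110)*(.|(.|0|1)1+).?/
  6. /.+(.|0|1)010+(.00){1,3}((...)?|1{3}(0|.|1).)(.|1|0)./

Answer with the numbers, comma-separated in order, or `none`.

1 → match
2 → no match — must start with "0"
3 → no match
4 → no match
5 → match
6 → no match

1, 5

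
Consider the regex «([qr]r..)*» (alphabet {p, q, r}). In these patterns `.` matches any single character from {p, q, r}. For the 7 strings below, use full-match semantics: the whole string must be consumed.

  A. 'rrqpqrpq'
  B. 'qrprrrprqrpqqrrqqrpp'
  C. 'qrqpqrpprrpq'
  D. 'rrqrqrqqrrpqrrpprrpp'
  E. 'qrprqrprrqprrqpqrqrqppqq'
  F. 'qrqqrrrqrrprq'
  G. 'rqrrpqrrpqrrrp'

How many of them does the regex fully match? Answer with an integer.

4

A → match
B → match
C → match
D → match
E → no match
F → no match
G → no match
Total matched: 4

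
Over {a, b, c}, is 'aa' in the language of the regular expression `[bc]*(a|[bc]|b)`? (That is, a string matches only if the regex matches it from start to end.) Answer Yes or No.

No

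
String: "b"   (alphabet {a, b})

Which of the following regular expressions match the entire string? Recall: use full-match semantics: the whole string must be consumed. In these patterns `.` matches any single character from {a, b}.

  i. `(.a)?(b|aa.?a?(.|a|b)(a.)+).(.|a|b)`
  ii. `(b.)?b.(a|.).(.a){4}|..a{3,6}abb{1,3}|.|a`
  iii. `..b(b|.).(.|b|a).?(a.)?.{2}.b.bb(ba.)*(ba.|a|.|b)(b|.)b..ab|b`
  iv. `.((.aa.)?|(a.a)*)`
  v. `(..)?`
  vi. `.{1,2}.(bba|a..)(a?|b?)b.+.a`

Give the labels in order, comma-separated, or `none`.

i → no match
ii → match
iii → match
iv → match
v → no match
vi → no match — must end with "a"

ii, iii, iv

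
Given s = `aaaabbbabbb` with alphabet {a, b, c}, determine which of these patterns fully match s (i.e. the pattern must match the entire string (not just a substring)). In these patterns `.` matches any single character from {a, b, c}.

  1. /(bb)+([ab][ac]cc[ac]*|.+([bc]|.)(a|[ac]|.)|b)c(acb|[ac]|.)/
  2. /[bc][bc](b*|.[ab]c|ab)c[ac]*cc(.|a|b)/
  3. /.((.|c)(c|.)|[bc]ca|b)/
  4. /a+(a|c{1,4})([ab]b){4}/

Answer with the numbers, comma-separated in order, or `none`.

1 → no match — must start with `bb`
2 → no match
3 → no match
4 → match

4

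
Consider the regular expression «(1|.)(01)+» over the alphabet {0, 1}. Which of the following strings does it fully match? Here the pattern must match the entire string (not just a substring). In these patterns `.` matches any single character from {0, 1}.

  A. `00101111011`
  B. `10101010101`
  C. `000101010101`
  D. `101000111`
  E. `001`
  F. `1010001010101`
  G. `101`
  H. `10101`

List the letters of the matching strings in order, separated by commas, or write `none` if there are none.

A. `00101111011` → no match — must end with `01`
B. `10101010101` → match
C. `000101010101` → no match
D. `101000111` → no match — must end with `01`
E. `001` → match
F → no match
G. `101` → match
H. `10101` → match

B, E, G, H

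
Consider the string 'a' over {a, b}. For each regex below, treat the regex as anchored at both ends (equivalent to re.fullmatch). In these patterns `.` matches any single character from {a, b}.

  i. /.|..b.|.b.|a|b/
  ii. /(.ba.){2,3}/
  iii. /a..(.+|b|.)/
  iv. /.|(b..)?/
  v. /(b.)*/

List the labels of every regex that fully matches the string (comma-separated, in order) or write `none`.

i → match
ii → no match
iii → no match
iv → match
v → no match

i, iv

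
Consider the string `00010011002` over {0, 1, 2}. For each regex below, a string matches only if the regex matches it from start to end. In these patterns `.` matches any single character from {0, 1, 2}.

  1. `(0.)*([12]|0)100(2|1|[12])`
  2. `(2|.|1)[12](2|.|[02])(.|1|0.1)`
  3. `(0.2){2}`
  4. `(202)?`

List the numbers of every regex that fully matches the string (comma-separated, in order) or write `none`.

1 → match
2 → no match
3 → no match
4 → no match

1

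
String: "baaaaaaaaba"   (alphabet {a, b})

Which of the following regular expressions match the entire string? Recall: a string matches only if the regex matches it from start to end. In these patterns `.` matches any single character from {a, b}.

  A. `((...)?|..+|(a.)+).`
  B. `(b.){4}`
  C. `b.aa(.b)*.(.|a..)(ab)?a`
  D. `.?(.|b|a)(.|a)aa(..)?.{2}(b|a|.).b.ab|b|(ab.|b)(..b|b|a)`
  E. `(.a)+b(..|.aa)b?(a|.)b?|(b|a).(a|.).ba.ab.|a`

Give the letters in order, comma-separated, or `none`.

A → match
B → no match
C → match
D → no match
E → no match

A, C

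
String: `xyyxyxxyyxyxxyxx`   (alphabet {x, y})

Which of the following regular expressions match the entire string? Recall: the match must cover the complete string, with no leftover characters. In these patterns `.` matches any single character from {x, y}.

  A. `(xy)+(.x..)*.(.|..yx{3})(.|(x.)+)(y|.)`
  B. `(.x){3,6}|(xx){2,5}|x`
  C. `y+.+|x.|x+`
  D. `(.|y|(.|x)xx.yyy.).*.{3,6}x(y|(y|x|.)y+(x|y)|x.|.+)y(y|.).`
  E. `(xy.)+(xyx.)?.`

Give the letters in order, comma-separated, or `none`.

D, E

A → no match
B → no match
C → no match
D → match
E → match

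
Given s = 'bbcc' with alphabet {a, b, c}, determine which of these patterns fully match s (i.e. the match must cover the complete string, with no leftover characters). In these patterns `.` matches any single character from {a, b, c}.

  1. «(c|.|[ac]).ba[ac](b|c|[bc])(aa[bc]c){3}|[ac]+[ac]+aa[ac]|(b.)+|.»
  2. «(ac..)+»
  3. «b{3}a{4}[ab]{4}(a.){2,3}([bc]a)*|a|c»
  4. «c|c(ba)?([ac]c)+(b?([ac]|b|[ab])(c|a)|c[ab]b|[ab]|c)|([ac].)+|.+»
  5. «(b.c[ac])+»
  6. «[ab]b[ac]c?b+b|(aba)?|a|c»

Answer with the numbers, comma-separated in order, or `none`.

4, 5

1 → no match
2 → no match — must start with 'ac'
3 → no match
4 → match
5 → match
6 → no match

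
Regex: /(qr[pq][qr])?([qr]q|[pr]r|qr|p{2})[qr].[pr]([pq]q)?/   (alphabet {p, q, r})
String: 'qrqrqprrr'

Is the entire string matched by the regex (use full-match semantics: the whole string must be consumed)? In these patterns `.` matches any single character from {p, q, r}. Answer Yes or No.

No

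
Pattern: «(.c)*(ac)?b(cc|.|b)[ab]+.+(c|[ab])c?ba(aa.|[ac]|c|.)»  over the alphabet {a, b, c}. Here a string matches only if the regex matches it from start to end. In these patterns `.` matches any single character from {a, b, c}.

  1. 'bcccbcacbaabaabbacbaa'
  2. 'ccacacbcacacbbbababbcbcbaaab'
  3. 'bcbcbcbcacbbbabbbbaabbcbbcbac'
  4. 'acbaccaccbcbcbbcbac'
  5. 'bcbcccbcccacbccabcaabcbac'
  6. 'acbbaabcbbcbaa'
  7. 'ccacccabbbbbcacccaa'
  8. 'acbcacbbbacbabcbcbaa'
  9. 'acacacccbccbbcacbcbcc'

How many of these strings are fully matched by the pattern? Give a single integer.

1 → match
2 → match
3 → match
4 → no match
5 → match
6 → match
7 → no match
8 → match
9 → no match
Total matched: 6

6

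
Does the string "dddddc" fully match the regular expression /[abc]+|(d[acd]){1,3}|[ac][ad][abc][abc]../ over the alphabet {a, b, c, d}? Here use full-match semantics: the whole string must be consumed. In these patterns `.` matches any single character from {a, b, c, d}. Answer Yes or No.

Yes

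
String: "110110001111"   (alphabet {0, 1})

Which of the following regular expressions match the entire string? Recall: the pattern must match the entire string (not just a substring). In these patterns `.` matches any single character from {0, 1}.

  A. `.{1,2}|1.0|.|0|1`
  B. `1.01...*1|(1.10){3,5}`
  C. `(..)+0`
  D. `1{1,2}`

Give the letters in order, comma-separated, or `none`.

B

A → no match
B → match
C → no match — must end with "0"
D → no match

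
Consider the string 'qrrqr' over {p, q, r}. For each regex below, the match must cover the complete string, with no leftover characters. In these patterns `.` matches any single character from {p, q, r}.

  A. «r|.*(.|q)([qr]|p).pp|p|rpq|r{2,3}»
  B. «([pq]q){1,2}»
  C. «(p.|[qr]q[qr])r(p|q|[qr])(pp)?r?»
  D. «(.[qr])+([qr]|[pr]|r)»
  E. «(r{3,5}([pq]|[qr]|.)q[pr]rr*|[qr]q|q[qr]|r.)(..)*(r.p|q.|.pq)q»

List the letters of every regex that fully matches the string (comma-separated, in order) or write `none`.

D

A → no match
B → no match — must end with 'q'
C → no match
D → match
E → no match — must end with 'q'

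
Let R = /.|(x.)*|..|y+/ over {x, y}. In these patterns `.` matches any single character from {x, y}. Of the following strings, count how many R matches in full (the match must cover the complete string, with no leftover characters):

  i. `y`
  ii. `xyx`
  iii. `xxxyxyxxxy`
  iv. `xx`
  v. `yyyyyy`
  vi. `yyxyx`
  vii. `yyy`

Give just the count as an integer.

5

i → match
ii → no match
iii → match
iv → match
v → match
vi → no match
vii → match
Total matched: 5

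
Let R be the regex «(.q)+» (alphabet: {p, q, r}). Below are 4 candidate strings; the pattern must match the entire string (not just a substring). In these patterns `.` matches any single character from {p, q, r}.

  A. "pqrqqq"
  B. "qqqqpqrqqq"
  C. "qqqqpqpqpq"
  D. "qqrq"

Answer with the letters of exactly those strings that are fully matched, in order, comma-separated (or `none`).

A. "pqrqqq" → match
B. "qqqqpqrqqq" → match
C. "qqqqpqpqpq" → match
D. "qqrq" → match

A, B, C, D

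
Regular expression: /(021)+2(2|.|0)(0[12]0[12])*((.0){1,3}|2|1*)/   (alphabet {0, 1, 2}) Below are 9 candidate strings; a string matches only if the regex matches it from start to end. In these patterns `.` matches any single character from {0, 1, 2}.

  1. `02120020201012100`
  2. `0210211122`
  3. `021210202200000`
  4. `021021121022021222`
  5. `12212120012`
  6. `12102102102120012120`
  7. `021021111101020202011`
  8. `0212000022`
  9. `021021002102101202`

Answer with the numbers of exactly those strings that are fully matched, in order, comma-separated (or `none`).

3

1 → no match
2 → no match
3 → match
4 → no match
5 → no match — must start with `021`
6 → no match — must start with `021`
7 → no match
8 → no match
9 → no match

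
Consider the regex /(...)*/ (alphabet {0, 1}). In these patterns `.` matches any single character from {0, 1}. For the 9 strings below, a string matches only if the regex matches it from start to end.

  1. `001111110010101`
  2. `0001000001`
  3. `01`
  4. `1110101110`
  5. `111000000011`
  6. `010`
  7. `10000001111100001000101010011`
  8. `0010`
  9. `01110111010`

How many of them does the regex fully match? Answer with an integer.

1 → match
2 → no match
3 → no match
4 → no match
5 → match
6 → match
7 → no match
8 → no match
9 → no match
Total matched: 3

3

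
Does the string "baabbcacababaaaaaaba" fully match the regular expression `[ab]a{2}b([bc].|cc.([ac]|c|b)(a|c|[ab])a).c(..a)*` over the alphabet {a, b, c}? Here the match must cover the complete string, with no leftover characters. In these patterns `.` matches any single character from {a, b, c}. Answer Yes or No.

Yes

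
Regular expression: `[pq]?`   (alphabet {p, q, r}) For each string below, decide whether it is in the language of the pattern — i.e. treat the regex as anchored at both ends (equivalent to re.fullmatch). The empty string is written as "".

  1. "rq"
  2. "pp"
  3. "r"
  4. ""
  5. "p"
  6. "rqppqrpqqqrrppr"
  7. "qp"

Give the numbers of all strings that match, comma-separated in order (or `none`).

1 → no match
2 → no match
3 → no match
4 → match
5 → match
6 → no match
7 → no match

4, 5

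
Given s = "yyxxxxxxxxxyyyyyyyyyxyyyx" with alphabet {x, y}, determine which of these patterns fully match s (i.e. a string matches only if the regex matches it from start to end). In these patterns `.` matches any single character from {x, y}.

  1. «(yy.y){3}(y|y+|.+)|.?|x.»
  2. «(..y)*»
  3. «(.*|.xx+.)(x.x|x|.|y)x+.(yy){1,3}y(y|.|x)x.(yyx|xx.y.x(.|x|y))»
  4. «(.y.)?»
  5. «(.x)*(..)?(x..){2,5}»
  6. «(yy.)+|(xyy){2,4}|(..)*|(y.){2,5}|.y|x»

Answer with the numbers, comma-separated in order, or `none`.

3

1 → no match
2 → no match
3 → match
4 → no match
5 → no match
6 → no match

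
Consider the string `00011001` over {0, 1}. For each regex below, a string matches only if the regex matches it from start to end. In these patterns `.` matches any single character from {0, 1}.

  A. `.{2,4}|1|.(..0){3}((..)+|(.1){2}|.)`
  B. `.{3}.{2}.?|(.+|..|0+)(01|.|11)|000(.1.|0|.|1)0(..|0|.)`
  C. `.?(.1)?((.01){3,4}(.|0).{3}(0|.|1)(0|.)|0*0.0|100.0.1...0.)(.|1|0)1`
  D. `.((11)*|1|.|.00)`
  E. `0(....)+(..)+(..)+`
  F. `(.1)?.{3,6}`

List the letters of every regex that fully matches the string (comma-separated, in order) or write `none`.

B

A → no match
B → match
C → no match
D → no match
E → no match
F → no match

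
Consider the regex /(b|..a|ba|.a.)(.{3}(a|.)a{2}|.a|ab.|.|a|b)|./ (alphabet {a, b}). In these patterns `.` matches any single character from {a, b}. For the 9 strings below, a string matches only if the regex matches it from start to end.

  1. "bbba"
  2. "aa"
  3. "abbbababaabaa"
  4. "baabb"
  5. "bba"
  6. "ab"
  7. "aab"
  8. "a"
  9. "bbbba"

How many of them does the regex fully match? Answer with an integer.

1 → no match
2 → no match
3 → no match
4 → match
5 → match
6 → no match
7 → no match
8 → match
9 → no match
Total matched: 3

3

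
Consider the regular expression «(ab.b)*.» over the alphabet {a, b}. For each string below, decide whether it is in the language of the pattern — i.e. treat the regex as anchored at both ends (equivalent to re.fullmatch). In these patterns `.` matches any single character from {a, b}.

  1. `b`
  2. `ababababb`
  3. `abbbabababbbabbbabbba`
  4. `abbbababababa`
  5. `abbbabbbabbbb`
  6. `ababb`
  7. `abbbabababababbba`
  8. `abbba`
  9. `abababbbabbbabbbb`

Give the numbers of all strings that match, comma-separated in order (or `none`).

1, 2, 3, 4, 5, 6, 7, 8, 9

1 → match
2 → match
3 → match
4 → match
5 → match
6 → match
7 → match
8 → match
9 → match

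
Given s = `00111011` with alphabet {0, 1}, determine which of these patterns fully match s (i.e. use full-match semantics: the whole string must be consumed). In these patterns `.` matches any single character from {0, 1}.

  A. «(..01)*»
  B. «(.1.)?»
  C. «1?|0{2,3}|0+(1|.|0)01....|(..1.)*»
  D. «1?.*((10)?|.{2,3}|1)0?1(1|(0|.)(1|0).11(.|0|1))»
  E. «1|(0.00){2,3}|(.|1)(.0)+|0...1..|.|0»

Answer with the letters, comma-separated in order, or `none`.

A → no match
B → no match
C → match
D → match
E → no match

C, D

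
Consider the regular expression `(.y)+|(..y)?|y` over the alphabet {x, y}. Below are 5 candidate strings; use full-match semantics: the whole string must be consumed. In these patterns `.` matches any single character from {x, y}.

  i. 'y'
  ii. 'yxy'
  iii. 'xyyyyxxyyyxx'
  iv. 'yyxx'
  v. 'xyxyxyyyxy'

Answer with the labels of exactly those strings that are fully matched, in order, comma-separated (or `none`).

i → match
ii → match
iii → no match
iv → no match
v → match

i, ii, v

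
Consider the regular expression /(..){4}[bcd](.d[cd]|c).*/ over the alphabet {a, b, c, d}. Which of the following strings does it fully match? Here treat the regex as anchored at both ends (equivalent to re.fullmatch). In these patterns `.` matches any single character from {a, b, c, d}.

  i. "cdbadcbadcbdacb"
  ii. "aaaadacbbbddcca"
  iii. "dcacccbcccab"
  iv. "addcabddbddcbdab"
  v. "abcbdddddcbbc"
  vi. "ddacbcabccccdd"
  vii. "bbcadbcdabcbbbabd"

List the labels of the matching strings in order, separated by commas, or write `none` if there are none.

i → match
ii → match
iii. "dcacccbcccab" → match
iv → match
v → match
vi → match
vii → no match

i, ii, iii, iv, v, vi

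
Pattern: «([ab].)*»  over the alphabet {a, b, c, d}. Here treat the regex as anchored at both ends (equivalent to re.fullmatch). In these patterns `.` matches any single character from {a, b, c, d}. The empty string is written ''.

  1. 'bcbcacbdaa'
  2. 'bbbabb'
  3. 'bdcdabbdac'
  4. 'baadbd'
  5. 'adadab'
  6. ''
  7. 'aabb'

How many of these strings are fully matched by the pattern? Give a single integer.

6

1 → match
2 → match
3 → no match
4 → match
5 → match
6 → match
7 → match
Total matched: 6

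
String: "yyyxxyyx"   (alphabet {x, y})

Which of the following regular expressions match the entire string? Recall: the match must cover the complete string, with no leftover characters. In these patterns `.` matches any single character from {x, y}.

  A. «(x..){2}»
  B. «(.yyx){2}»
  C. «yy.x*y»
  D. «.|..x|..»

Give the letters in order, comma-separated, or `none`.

A → no match — must start with "x"
B → match
C → no match — must end with "y"
D → no match

B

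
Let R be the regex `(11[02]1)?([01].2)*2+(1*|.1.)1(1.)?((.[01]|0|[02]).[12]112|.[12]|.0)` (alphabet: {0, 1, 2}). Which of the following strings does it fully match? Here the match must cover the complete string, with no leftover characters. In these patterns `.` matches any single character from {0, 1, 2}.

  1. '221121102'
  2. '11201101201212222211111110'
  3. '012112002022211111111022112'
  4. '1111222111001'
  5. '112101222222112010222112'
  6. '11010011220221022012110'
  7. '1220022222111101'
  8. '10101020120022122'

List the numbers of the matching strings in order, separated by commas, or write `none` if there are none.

1 → no match
2 → no match
3 → match
4 → no match
5 → no match
6 → no match
7 → match
8 → no match

3, 7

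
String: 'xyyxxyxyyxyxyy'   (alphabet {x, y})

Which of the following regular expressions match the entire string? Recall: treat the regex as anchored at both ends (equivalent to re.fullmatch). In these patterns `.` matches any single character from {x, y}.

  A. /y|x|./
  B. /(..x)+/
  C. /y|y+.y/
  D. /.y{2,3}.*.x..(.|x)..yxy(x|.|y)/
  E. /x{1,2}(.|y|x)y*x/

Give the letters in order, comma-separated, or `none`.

A → no match
B → no match — must end with 'x'
C → no match — must start with 'y'
D → match
E → no match — must end with 'x'

D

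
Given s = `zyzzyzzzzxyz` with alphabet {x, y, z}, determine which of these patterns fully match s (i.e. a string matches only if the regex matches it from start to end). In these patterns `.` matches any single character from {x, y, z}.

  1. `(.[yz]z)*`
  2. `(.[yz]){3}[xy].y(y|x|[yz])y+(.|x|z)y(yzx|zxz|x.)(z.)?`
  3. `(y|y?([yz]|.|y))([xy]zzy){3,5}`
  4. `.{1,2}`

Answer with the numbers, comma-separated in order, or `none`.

1 → match
2 → no match
3 → no match — must end with `zzy`
4 → no match

1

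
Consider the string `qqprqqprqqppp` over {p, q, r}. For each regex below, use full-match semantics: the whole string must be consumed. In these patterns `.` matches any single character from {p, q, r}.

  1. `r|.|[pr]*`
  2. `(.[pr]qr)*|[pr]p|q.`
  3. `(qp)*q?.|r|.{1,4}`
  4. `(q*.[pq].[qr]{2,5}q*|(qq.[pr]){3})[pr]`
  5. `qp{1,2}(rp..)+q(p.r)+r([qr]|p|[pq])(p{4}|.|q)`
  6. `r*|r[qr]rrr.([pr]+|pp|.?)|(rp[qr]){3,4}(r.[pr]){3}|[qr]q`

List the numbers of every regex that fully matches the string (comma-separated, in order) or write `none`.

1 → no match
2 → no match
3 → no match
4 → match
5 → no match — must start with `qp`
6 → no match

4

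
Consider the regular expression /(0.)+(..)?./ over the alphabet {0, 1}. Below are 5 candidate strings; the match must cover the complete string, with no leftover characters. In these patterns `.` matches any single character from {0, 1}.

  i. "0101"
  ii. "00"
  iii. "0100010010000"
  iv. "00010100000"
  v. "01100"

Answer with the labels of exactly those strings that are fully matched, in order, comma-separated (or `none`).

iv, v

i → no match
ii → no match
iii → no match
iv → match
v → match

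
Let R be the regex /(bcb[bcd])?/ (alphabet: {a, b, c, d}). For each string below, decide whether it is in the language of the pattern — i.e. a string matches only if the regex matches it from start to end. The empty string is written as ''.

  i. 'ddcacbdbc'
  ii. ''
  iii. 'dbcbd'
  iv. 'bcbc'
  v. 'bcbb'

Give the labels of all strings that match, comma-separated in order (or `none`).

i. 'ddcacbdbc' → no match
ii. '' → match
iii. 'dbcbd' → no match
iv. 'bcbc' → match
v. 'bcbb' → match

ii, iv, v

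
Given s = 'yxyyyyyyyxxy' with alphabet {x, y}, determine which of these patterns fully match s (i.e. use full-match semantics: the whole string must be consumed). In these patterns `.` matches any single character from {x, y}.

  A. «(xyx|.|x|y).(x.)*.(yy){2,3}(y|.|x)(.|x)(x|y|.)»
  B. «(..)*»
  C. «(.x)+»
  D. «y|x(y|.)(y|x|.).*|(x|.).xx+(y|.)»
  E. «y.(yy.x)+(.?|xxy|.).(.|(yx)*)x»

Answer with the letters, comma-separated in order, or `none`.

A → match
B → match
C → no match — must end with 'x'
D → no match
E → no match — must end with 'x'

A, B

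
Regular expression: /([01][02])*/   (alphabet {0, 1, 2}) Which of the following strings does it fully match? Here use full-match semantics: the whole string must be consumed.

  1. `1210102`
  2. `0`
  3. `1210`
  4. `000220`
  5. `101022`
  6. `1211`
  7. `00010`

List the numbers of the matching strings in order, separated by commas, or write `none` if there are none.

1 → no match
2 → no match
3 → match
4 → no match
5 → no match
6 → no match
7 → no match

3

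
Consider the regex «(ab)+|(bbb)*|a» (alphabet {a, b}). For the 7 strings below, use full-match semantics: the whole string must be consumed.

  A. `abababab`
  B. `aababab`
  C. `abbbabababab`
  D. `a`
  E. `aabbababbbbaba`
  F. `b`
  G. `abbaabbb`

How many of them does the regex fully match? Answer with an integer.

A → match
B → no match
C → no match
D → match
E → no match
F → no match
G → no match
Total matched: 2

2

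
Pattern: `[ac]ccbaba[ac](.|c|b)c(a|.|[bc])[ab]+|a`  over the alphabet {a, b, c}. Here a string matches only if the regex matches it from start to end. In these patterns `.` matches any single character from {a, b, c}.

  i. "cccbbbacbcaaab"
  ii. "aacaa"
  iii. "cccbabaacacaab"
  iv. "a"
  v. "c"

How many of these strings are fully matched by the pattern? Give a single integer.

1

i → no match
ii → no match
iii → no match
iv → match
v → no match
Total matched: 1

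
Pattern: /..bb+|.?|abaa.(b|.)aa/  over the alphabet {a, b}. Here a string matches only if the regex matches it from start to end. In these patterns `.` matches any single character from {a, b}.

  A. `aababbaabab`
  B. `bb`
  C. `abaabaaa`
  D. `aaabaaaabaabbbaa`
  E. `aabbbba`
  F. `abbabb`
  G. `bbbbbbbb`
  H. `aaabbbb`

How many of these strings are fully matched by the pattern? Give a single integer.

2

A. `aababbaabab` → no match
B. `bb` → no match
C. `abaabaaa` → match
D → no match
E. `aabbbba` → no match
F. `abbabb` → no match
G. `bbbbbbbb` → match
H. `aaabbbb` → no match
Total matched: 2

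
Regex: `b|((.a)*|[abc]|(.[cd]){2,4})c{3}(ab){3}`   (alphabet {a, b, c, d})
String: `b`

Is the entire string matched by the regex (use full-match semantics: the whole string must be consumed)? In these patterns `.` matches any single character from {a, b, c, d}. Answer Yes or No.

Yes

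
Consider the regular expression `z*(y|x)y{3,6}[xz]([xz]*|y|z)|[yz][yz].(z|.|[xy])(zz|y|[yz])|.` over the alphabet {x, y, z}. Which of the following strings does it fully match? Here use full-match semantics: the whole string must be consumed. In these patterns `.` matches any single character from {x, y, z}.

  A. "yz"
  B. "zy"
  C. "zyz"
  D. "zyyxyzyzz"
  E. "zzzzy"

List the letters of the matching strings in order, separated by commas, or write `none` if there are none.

A → no match
B → no match
C → no match
D → no match
E → match

E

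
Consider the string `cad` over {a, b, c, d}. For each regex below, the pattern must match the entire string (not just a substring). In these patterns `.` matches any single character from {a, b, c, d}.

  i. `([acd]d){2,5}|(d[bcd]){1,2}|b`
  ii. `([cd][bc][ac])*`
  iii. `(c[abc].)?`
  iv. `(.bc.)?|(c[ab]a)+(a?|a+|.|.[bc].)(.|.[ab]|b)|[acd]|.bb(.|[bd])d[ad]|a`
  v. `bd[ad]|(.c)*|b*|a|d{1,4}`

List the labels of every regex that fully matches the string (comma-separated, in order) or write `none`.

iii

i → no match
ii → no match
iii → match
iv → no match
v → no match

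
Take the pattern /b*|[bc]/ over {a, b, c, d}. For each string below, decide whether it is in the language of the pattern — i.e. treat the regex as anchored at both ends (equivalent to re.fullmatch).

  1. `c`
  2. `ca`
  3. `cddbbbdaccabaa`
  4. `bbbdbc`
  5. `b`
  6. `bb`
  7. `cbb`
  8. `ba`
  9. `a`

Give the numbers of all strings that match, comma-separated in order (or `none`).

1 → match
2 → no match
3 → no match
4 → no match
5 → match
6 → match
7 → no match
8 → no match
9 → no match

1, 5, 6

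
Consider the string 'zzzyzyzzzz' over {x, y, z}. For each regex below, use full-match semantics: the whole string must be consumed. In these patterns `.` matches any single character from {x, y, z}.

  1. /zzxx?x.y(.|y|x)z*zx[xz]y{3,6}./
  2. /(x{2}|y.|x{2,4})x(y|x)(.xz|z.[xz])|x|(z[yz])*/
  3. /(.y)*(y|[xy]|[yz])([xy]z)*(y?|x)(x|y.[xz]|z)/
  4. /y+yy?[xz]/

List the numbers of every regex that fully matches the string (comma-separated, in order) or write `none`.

1 → no match — must start with 'zzx'
2 → match
3 → no match
4 → no match — must start with 'y'

2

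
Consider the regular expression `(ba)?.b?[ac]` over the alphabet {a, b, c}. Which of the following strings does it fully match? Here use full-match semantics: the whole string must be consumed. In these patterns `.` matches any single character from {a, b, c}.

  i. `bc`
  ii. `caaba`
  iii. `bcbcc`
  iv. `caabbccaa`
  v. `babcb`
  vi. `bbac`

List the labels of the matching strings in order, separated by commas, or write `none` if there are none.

i

i → match
ii → no match
iii → no match
iv → no match
v → no match
vi → no match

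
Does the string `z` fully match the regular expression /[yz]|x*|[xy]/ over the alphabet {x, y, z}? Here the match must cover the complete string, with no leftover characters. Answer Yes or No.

Yes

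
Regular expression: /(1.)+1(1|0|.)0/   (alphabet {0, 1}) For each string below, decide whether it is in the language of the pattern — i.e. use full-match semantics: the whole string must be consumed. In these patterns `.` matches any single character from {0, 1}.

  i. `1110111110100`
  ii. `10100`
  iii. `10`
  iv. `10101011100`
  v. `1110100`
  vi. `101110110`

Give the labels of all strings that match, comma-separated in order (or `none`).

i → match
ii → match
iii → no match
iv → match
v → match
vi → match

i, ii, iv, v, vi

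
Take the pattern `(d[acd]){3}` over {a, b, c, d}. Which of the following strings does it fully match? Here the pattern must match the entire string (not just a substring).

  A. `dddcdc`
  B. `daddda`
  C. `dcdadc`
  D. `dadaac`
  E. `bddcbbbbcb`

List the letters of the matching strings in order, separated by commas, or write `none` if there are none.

A. `dddcdc` → match
B. `daddda` → match
C. `dcdadc` → match
D. `dadaac` → no match
E. `bddcbbbbcb` → no match — must start with `d`

A, B, C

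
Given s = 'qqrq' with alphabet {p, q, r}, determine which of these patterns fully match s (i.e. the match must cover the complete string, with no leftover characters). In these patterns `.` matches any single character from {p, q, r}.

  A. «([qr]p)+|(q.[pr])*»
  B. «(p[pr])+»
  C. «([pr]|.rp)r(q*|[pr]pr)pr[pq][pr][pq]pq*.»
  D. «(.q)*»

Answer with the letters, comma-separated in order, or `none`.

D

A → no match
B → no match — must start with 'p'
C → no match
D → match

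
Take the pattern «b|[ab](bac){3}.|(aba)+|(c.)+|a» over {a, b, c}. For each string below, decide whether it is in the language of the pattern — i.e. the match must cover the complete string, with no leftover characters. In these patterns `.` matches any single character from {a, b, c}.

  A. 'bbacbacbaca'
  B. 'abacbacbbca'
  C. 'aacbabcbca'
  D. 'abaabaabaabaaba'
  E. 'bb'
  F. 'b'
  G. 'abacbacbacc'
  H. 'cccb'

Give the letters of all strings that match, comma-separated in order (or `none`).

A → match
B → no match
C → no match
D → match
E → no match
F → match
G → match
H → match

A, D, F, G, H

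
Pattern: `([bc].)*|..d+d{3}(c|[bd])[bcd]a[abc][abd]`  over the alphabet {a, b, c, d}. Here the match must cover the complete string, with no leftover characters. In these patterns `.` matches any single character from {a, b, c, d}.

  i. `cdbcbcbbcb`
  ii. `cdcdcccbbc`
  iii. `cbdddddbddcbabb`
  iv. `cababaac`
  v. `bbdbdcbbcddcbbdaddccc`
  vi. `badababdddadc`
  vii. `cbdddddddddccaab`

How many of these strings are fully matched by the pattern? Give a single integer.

3

i → match
ii → match
iii → no match
iv → no match
v → no match
vi → no match
vii → match
Total matched: 3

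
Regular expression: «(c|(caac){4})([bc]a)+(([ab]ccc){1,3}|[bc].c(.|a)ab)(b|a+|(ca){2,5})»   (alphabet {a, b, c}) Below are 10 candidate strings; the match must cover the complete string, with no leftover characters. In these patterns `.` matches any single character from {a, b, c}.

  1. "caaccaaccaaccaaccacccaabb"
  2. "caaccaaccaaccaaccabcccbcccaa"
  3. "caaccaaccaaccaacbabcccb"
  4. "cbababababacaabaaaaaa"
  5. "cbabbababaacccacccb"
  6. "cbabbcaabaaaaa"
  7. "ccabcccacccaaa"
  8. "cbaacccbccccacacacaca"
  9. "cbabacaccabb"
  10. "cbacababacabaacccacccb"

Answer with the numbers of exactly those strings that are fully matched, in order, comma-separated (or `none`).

1 → match
2 → match
3 → match
4 → match
5 → no match
6 → match
7 → match
8 → match
9 → match
10 → match

1, 2, 3, 4, 6, 7, 8, 9, 10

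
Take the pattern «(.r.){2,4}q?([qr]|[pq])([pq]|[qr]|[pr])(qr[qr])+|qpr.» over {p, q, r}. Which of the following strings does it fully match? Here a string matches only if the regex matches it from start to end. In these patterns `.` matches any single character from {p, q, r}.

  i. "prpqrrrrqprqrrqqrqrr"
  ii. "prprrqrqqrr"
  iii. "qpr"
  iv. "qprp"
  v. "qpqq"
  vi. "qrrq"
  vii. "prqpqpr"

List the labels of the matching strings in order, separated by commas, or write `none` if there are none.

i → no match
ii → match
iii → no match
iv → match
v → no match
vi → no match
vii → no match

ii, iv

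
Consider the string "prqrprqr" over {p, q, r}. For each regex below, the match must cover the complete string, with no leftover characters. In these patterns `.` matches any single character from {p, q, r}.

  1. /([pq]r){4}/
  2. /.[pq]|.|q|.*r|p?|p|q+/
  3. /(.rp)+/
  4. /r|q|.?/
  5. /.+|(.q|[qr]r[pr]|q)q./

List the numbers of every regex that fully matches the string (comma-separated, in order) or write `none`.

1 → match
2 → match
3 → no match — must end with "rp"
4 → no match
5 → match

1, 2, 5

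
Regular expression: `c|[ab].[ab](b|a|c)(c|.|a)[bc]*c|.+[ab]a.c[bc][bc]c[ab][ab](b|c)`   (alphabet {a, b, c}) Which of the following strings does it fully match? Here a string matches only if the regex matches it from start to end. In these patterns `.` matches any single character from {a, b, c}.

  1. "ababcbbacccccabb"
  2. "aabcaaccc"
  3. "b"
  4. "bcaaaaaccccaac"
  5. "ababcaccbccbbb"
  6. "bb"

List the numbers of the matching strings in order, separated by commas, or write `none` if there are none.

1, 4

1 → match
2 → no match
3 → no match
4 → match
5 → no match
6 → no match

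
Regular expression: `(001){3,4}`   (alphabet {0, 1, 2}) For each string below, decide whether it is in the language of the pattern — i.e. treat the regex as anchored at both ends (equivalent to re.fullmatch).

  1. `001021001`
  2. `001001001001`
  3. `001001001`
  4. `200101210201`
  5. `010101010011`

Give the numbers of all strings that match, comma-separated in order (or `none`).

2, 3

1. `001021001` → no match
2. `001001001001` → match
3. `001001001` → match
4. `200101210201` → no match — must start with `001`
5. `010101010011` → no match — must start with `001`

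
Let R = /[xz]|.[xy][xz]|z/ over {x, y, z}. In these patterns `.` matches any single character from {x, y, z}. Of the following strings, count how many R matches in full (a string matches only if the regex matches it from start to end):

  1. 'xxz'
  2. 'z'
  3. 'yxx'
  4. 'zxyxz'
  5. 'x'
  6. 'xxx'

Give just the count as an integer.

1. 'xxz' → match
2. 'z' → match
3. 'yxx' → match
4. 'zxyxz' → no match
5. 'x' → match
6. 'xxx' → match
Total matched: 5

5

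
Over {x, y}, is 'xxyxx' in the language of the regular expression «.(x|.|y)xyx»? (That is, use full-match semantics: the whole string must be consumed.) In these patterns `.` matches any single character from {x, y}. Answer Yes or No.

No

Every match must end with 'xyx', but 'xxyxx' does not.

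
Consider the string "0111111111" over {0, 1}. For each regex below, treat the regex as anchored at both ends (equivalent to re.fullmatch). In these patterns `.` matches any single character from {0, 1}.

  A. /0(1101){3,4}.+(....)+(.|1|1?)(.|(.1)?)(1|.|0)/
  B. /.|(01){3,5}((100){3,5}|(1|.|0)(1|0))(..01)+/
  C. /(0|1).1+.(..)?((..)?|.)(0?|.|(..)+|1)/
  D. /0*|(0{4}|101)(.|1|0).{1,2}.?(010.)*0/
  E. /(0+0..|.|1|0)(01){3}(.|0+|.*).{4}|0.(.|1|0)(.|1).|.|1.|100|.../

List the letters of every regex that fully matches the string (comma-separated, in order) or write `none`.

A → no match — must start with "01101"
B → no match
C → match
D → no match
E → no match

C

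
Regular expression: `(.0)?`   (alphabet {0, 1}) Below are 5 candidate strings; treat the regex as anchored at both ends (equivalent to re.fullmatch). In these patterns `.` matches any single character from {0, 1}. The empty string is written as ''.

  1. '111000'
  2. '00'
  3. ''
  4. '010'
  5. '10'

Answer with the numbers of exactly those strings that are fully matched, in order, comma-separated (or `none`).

2, 3, 5

1. '111000' → no match
2. '00' → match
3. '' → match
4. '010' → no match
5. '10' → match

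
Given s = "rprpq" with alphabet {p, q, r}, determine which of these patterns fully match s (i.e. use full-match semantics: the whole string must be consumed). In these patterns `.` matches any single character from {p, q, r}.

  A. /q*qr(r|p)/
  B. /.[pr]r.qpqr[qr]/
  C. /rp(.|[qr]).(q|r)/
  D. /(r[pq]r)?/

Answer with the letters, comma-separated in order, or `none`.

C

A → no match
B → no match
C → match
D → no match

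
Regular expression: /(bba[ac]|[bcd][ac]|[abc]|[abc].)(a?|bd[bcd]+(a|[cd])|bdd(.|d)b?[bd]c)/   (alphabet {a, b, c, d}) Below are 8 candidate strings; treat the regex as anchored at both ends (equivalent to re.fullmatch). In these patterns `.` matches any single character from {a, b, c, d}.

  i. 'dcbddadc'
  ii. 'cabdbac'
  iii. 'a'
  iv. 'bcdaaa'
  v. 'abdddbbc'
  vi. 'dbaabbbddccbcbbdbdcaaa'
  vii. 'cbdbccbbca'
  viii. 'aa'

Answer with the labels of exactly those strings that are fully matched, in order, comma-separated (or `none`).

i. 'dcbddadc' → match
ii. 'cabdbac' → no match
iii. 'a' → match
iv. 'bcdaaa' → no match
v. 'abdddbbc' → match
vi → no match
vii. 'cbdbccbbca' → match
viii. 'aa' → match

i, iii, v, vii, viii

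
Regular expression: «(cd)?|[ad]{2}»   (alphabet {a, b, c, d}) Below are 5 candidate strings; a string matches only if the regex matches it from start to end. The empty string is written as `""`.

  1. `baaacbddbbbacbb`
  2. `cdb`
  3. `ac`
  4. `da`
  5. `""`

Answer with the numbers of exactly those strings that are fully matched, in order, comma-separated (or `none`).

1 → no match
2 → no match
3 → no match
4 → match
5 → match

4, 5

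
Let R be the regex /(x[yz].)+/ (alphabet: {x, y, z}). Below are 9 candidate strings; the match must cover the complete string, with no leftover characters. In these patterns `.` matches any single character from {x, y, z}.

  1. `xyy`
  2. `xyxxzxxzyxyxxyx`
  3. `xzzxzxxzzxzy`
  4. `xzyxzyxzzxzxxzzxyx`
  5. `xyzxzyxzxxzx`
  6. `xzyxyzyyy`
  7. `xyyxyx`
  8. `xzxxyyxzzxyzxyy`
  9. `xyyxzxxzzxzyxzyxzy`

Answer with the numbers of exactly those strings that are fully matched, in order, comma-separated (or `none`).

1 → match
2 → match
3 → match
4 → match
5 → match
6 → no match
7 → match
8 → match
9 → match

1, 2, 3, 4, 5, 7, 8, 9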